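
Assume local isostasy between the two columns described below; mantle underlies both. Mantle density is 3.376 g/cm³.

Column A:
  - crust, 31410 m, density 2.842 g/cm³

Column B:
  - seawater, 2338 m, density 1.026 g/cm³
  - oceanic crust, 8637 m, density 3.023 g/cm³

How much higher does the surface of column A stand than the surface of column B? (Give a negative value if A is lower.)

For any compensation level in the mantle, the mantle terms cancel and isostasy reduces to e = (Σt_A − Σt_B) − (Σ(ρt)_A − Σ(ρt)_B) / ρ_m.
Σt_A = 31410 m; Σt_B = 10975 m; Σ(ρt)_A = 89267.22; Σ(ρt)_B = 28508.439 (in m·g/cm³).
e = (31410 − 10975) − (89267.22 − 28508.439) / 3.376 = 2440 m.

2440 m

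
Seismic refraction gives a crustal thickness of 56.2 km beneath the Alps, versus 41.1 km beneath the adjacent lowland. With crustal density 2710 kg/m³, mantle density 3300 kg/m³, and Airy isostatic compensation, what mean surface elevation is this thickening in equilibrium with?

Excess crust Δ = 56.2 km − 41.1 km = 15.1 km, split between elevation h and root r with h + r = Δ.
Airy balance ρ_c h = (ρ_m − ρ_c) r gives r = h ρ_c/(ρ_m − ρ_c), so h (1 + ρ_c/(ρ_m − ρ_c)) = Δ, i.e. h = Δ (ρ_m − ρ_c)/ρ_m.
h = 15.1 km × 590/3300 = 2.7 km.

2.7 km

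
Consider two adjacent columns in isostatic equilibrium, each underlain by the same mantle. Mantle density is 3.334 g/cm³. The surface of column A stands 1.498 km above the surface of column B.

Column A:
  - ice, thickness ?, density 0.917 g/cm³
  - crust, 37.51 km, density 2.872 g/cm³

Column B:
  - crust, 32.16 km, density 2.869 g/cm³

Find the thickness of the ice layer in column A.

1.08 km

Take the compensation level at the base of the deeper column (depth z_c below the surface of column A) and equate Σ ρ_i t_i down to z_c; mantle fills any gap and the z_c terms cancel.
Column A: x×0.917 + 37.51×2.872 + (z_c − 37.51 − x)×3.334
Column B: 1.498×0 + 32.16×2.869 + (z_c − 1.498 − 32.16)×3.334
The z_c×3.334 term appears on both sides and cancels. Collect the known terms of each column as K = Σ(ρt)_known − 3.334 × (depth of known layers): K_A = 107.72872 − 3.334×37.51 = −17.32962; K_B = 92.26704 − 3.334×(1.498 + 32.16) = −19.948732.
Balance: K_A − x×(3.334 − 0.917) = K_B, so x = (K_A − K_B)/(3.334 − 0.917) = 2.61911/2.417 = 1.08 km.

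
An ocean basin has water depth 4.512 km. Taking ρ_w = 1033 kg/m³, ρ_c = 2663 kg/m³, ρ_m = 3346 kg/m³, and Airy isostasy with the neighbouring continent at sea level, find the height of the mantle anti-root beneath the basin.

Isostatic balance requires: replacing crust with seawater at the top is compensated by replacing crust with mantle at the base: d (ρ_c − ρ_w) = a (ρ_m − ρ_c).
a = d (ρ_c − ρ_w)/(ρ_m − ρ_c) = 4.512 km × 1630/683 = 10.8 km.

10.8 km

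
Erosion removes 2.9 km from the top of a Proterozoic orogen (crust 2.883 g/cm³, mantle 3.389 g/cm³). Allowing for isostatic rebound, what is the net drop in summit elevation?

0.433 km

Rebound u = e ρ_c/ρ_m = 2.9 km × 2.883/3.389 = 2.467 km.
Net surface drop = e − u = 2.9 km − 2.467 km = e (ρ_m − ρ_c)/ρ_m = 0.433 km.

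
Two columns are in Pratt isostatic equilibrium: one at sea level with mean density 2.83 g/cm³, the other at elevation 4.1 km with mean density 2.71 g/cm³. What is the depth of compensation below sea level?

92.6 km

ρ_ref D = ρ (D + h) → D (ρ_ref − ρ) = ρ h.
D = ρ h/(ρ_ref − ρ) = 2.71 × 4.1 km/(2.83 − 2.71) = 92.6 km.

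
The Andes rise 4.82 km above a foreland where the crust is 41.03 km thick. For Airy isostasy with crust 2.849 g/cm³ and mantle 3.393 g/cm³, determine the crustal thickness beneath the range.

71.1 km

Root depth r = h ρ_c / (ρ_m − ρ_c) = 4.82 km × 2.849 / 0.544 = 25.24 km.
Total thickness = T + h + r = 41.03 km + 4.82 km + 25.24 km = 71.1 km.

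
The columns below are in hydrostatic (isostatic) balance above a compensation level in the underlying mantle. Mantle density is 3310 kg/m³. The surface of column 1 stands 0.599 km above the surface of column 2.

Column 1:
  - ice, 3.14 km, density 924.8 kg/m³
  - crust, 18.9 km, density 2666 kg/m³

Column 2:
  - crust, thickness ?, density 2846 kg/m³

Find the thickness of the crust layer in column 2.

Take the compensation level at the base of the deeper column (depth z_c below the surface of column 1) and equate Σ ρ_i t_i down to z_c; mantle fills any gap and the z_c terms cancel.
Column 1: 3.14×924.8 + 18.9×2666 + (z_c − 22.04)×3310
Column 2: 0.599×0 + x×2846 + (z_c − 0.599 − 0 − x)×3310
The z_c×3310 term appears on both sides and cancels. Collect the known terms of each column as K = Σ(ρt)_known − 3310 × (depth of known layers): K_1 = 53291.272 − 3310×22.04 = −19661.128; K_2 = 0 − 3310×(0.599 + 0) = −1982.69.
Balance: K_1 = K_2 − x×(3310 − 2846), so x = (K_2 − K_1)/(3310 − 2846) = 17678.4/464 = 38.1 km.

38.1 km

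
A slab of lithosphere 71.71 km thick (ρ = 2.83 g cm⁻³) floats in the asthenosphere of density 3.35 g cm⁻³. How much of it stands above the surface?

Floating equilibrium: submerged depth d = t ρ_obj/ρ_fluid = 71.71 km × 2.83/3.35 = 60.58 km.
Freeboard = t − d = 71.71 km − 60.58 km = 11.1 km.

11.1 km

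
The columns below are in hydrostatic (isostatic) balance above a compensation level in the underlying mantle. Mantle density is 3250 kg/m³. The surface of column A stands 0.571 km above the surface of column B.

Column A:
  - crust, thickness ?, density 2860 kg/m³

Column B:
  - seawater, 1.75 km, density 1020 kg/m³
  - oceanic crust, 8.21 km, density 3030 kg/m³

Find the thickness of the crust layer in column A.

19.4 km

Take the compensation level at the base of the deeper column (depth z_c below the surface of column A) and equate Σ ρ_i t_i down to z_c; mantle fills any gap and the z_c terms cancel.
Column A: x×2860 + (z_c − 0 − x)×3250
Column B: 0.571×0 + 1.75×1020 + 8.21×3030 + (z_c − 0.571 − 9.96)×3250
The z_c×3250 term appears on both sides and cancels. Collect the known terms of each column as K = Σ(ρt)_known − 3250 × (depth of known layers): K_A = 0 − 3250×0 = 0; K_B = 26661.3 − 3250×(0.571 + 9.96) = −7564.45.
Balance: K_A − x×(3250 − 2860) = K_B, so x = (K_A − K_B)/(3250 − 2860) = 7564.45/390 = 19.4 km.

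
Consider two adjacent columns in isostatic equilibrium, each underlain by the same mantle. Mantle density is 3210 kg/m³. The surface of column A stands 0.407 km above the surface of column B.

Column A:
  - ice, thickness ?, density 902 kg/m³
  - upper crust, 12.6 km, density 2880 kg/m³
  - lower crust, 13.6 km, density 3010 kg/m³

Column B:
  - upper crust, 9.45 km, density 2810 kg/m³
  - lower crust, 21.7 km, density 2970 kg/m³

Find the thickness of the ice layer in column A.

Take the compensation level at the base of the deeper column (depth z_c below the surface of column A) and equate Σ ρ_i t_i down to z_c; mantle fills any gap and the z_c terms cancel.
Column A: x×902 + 12.6×2880 + 13.6×3010 + (z_c − 26.2 − x)×3210
Column B: 0.407×0 + 9.45×2810 + 21.7×2970 + (z_c − 0.407 − 31.15)×3210
The z_c×3210 term appears on both sides and cancels. Collect the known terms of each column as K = Σ(ρt)_known − 3210 × (depth of known layers): K_A = 77224 − 3210×26.2 = −6878; K_B = 91003.5 − 3210×(0.407 + 31.15) = −10294.47.
Balance: K_A − x×(3210 − 902) = K_B, so x = (K_A − K_B)/(3210 − 902) = 3416.47/2308 = 1.48 km.

1.48 km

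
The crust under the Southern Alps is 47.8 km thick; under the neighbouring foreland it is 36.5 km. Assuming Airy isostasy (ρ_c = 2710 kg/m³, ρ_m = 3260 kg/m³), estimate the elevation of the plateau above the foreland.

1.91 km

Excess crust Δ = 47.8 km − 36.5 km = 11.3 km, split between elevation h and root r with h + r = Δ.
Airy balance ρ_c h = (ρ_m − ρ_c) r gives r = h ρ_c/(ρ_m − ρ_c), so h (1 + ρ_c/(ρ_m − ρ_c)) = Δ, i.e. h = Δ (ρ_m − ρ_c)/ρ_m.
h = 11.3 km × 550/3260 = 1.91 km.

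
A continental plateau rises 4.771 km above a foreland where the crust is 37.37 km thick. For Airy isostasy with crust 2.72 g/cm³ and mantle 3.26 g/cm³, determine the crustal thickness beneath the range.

Root depth r = h ρ_c / (ρ_m − ρ_c) = 4.771 km × 2.72 / 0.54 = 24.03 km.
Total thickness = T + h + r = 37.37 km + 4.771 km + 24.03 km = 66.2 km.

66.2 km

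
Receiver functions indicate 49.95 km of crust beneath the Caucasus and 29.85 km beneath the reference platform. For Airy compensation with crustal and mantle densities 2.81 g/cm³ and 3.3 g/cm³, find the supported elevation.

2.98 km

Excess crust Δ = 49.95 km − 29.85 km = 20.1 km, split between elevation h and root r with h + r = Δ.
Airy balance ρ_c h = (ρ_m − ρ_c) r gives r = h ρ_c/(ρ_m − ρ_c), so h (1 + ρ_c/(ρ_m − ρ_c)) = Δ, i.e. h = Δ (ρ_m − ρ_c)/ρ_m.
h = 20.1 km × 0.49/3.3 = 2.98 km.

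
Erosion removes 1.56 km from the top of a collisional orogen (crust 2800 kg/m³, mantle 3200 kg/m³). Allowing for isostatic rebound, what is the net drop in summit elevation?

Rebound u = e ρ_c/ρ_m = 1.56 km × 2800/3200 = 1.365 km.
Net surface drop = e − u = 1.56 km − 1.365 km = e (ρ_m − ρ_c)/ρ_m = 0.195 km.

0.195 km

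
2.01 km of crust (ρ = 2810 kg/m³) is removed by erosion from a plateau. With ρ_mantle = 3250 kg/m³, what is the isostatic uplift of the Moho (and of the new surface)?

1.74 km

Unloading: uplift u = e ρ_c/ρ_m = 2.01 km × 2810/3250 = 1.74 km.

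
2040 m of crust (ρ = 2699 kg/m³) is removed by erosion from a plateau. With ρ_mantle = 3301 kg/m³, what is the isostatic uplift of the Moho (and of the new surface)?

Unloading: uplift u = e ρ_c/ρ_m = 2040 m × 2699/3301 = 1670 m.

1670 m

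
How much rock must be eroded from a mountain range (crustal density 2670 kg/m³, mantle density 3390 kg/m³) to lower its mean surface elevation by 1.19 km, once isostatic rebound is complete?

Net drop Δ = e − u = e − e ρ_c/ρ_m = e (ρ_m − ρ_c)/ρ_m.
e = Δ ρ_m/(ρ_m − ρ_c) = 1.19 km × 3390/720 = 5.6 km.

5.6 km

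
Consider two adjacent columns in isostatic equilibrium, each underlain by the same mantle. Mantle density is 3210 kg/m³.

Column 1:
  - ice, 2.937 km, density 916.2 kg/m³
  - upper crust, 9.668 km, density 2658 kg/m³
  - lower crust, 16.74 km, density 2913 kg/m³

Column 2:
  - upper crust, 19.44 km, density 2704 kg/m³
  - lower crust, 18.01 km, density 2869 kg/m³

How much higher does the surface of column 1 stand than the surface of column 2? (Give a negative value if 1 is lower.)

For any compensation level in the mantle, the mantle terms cancel and isostasy reduces to e = (Σt_1 − Σt_2) − (Σ(ρt)_1 − Σ(ρt)_2) / ρ_m.
Σt_1 = 29.345 km; Σt_2 = 37.45 km; Σ(ρt)_1 = 77152.0434; Σ(ρt)_2 = 104236.45 (in km·kg/m³).
e = (29.345 − 37.45) − (77152.0434 − 104236.45) / 3210 = 0.333 km.

0.333 km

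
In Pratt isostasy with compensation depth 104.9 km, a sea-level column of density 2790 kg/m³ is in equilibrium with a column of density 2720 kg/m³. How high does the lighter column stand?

ρ_ref D = ρ (D + h) → h = D (ρ_ref − ρ)/ρ.
h = 104.9 km × (2790 − 2720)/2720 = 2.7 km.

2.7 km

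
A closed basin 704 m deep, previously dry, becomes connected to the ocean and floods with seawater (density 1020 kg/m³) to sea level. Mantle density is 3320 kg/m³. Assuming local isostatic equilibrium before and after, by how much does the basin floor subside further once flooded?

After flooding the water column is d + s deep. Its weight must equal the weight of mantle displaced by the extra subsidence s: (d + s) ρ_w = s ρ_m.
s = d ρ_w / (ρ_m − ρ_w) = 704 m × 1020/(3320 − 1020) = 312 m.

312 m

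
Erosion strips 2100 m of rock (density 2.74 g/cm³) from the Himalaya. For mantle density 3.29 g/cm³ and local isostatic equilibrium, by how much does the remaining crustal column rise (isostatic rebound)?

Unloading: uplift u = e ρ_c/ρ_m = 2100 m × 2.74/3.29 = 1750 m.

1750 m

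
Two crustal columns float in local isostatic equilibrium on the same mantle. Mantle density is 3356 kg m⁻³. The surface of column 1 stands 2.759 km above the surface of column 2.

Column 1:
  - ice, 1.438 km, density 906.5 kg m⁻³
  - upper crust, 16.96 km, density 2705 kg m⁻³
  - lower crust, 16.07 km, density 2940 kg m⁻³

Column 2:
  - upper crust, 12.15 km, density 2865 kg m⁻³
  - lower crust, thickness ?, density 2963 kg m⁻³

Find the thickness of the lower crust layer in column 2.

15.3 km

Take the compensation level at the base of the deeper column (depth z_c below the surface of column 1) and equate Σ ρ_i t_i down to z_c; mantle fills any gap and the z_c terms cancel.
Column 1: 1.438×906.5 + 16.96×2705 + 16.07×2940 + (z_c − 34.468)×3356
Column 2: 2.759×0 + 12.15×2865 + x×2963 + (z_c − 2.759 − 12.15 − x)×3356
The z_c×3356 term appears on both sides and cancels. Collect the known terms of each column as K = Σ(ρt)_known − 3356 × (depth of known layers): K_1 = 94426.147 − 3356×34.468 = −21248.461; K_2 = 34809.75 − 3356×(2.759 + 12.15) = −15224.854.
Balance: K_1 = K_2 − x×(3356 − 2963), so x = (K_2 − K_1)/(3356 − 2963) = 6023.61/393 = 15.3 km.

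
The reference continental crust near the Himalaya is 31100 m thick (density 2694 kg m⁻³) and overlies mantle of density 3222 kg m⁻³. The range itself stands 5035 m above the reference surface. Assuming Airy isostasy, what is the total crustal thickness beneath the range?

Root depth r = h ρ_c / (ρ_m − ρ_c) = 5035 m × 2694 / 528 = 25690 m.
Total thickness = T + h + r = 31100 m + 5035 m + 25690 m = 61800 m.

61800 m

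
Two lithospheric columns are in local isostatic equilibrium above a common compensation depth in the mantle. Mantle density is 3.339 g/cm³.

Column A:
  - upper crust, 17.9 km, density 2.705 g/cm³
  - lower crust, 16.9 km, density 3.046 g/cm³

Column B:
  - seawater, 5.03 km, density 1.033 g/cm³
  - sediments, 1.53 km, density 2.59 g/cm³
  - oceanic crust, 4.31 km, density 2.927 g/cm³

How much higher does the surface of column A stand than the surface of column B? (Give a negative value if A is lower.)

For any compensation level in the mantle, the mantle terms cancel and isostasy reduces to e = (Σt_A − Σt_B) − (Σ(ρt)_A − Σ(ρt)_B) / ρ_m.
Σt_A = 34.8 km; Σt_B = 10.87 km; Σ(ρt)_A = 99.8969; Σ(ρt)_B = 21.77406 (in km·g/cm³).
e = (34.8 − 10.87) − (99.8969 − 21.77406) / 3.339 = 0.533 km.

0.533 km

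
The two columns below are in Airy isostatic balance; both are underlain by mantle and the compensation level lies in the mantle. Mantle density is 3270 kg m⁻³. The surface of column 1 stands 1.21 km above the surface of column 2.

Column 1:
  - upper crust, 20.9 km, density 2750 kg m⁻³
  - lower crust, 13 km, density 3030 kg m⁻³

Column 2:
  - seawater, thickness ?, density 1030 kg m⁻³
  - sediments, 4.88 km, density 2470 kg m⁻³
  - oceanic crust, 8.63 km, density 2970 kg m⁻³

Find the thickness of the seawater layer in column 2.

1.58 km

Take the compensation level at the base of the deeper column (depth z_c below the surface of column 1) and equate Σ ρ_i t_i down to z_c; mantle fills any gap and the z_c terms cancel.
Column 1: 20.9×2750 + 13×3030 + (z_c − 33.9)×3270
Column 2: 1.21×0 + x×1030 + 4.88×2470 + 8.63×2970 + (z_c − 1.21 − 13.51 − x)×3270
The z_c×3270 term appears on both sides and cancels. Collect the known terms of each column as K = Σ(ρt)_known − 3270 × (depth of known layers): K_1 = 96865 − 3270×33.9 = −13988; K_2 = 37684.7 − 3270×(1.21 + 13.51) = −10449.7.
Balance: K_1 = K_2 − x×(3270 − 1030), so x = (K_2 − K_1)/(3270 − 1030) = 3538.3/2240 = 1.58 km.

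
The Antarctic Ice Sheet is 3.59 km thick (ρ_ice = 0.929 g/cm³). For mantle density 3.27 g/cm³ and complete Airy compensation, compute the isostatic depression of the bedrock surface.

For local isostatic compensation: the ice load ρ_ice t is balanced by mantle displaced below, ρ_m s.
s = t ρ_ice / ρ_m = 3.59 km × 0.929/3.27 = 1.02 km.

1.02 km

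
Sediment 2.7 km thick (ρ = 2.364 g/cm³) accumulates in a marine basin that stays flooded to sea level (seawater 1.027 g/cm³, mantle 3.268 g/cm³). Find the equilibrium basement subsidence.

1.61 km

Submarine loading: the sediment displaces seawater, and the subsidence is in turn flooded, so s (ρ_m − ρ_w) = t (ρ_sed − ρ_w).
s = 2.7 km × (2.364 − 1.027) / (3.268 − 1.027) = 1.61 km.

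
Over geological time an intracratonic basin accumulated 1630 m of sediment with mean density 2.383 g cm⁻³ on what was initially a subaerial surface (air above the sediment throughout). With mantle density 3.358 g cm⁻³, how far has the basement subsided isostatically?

Subaerial load: s = t ρ_sed / ρ_m = 1630 m × 2.383/3.358 = 1160 m.

1160 m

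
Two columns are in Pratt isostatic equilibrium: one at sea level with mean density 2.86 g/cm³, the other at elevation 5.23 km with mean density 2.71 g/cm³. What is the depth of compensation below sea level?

94.5 km

ρ_ref D = ρ (D + h) → D (ρ_ref − ρ) = ρ h.
D = ρ h/(ρ_ref − ρ) = 2.71 × 5.23 km/(2.86 − 2.71) = 94.5 km.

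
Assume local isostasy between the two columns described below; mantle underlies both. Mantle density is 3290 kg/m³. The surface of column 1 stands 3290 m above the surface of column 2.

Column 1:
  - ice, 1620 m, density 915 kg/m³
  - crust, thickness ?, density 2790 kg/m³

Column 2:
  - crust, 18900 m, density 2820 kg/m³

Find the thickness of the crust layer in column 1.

31700 m

Take the compensation level at the base of the deeper column (depth z_c below the surface of column 1) and equate Σ ρ_i t_i down to z_c; mantle fills any gap and the z_c terms cancel.
Column 1: 1620×915 + x×2790 + (z_c − 1620 − x)×3290
Column 2: 3290×0 + 18900×2820 + (z_c − 3290 − 18900)×3290
The z_c×3290 term appears on both sides and cancels. Collect the known terms of each column as K = Σ(ρt)_known − 3290 × (depth of known layers): K_1 = 1482300 − 3290×1620 = −3847500; K_2 = 53298000 − 3290×(3290 + 18900) = −19707100.
Balance: K_1 − x×(3290 − 2790) = K_2, so x = (K_1 − K_2)/(3290 − 2790) = 15859600/500 = 31700 m.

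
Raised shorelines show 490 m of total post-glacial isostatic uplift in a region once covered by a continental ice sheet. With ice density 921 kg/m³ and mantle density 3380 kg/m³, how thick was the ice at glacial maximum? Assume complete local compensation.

1800 m

u = t ρ_ice/ρ_m → t = u ρ_m/ρ_ice = 490 m × 3380/921 = 1800 m.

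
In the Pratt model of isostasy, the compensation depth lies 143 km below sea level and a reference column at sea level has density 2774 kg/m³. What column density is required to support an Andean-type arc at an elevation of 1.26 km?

Pratt balance: ρ_ref D = ρ (D + h).
ρ = ρ_ref D/(D + h) = 2774 × 143 km/(143 km + 1.26 km) = 2750 kg/m³.

2750 kg/m³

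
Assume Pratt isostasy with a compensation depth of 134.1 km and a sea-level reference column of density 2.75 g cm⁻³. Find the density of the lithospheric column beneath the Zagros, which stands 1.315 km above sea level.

2.72 g cm⁻³

Pratt balance: ρ_ref D = ρ (D + h).
ρ = ρ_ref D/(D + h) = 2.75 × 134.1 km/(134.1 km + 1.315 km) = 2.72 g cm⁻³.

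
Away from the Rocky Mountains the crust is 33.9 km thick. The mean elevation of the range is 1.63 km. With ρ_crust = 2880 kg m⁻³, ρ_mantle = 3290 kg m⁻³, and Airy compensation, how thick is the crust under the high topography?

Root depth r = h ρ_c / (ρ_m − ρ_c) = 1.63 km × 2880 / 410 = 11.45 km.
Total thickness = T + h + r = 33.9 km + 1.63 km + 11.45 km = 47 km.

47 km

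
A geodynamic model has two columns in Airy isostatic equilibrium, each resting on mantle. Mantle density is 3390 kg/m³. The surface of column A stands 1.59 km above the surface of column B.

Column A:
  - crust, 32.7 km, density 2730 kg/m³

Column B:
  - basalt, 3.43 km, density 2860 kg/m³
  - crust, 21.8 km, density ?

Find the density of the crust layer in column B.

Take the compensation level at the base of the deeper column (depth z_c below the surface of column A) and equate Σ ρ_i t_i down to z_c; mantle fills any gap and the z_c terms cancel.
Column A: 32.7×2730 + (z_c − 32.7)×3390
Column B: 1.59×0 + 3.43×2860 + 21.8×ρ + (z_c − 1.59 − 25.23)×3390
The z_c×3390 term appears on both sides and cancels. Collect the known terms of each column as K = Σ(ρt)_known − 3390 × (depth of known layers): K_A = 89271 − 3390×32.7 = −21582; K_B = 9809.8 − 3390×(1.59 + 25.23) = −81110.
Balance: K_A = K_B + 21.8×ρ, so ρ = (K_A − K_B)/21.8 = 59528/21.8 = 2730 kg/m³.

2730 kg/m³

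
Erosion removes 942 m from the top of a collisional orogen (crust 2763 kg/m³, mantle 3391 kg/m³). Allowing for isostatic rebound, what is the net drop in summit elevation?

Rebound u = e ρ_c/ρ_m = 942 m × 2763/3391 = 767.5 m.
Net surface drop = e − u = 942 m − 767.5 m = e (ρ_m − ρ_c)/ρ_m = 174 m.

174 m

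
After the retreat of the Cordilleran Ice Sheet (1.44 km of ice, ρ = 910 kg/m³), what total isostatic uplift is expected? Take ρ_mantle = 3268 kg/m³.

Removing the load lets mantle flow back in; uplift u satisfies ρ_ice t = ρ_m u.
u = t ρ_ice/ρ_m = 1.44 km × 910/3268 = 0.401 km.

0.401 km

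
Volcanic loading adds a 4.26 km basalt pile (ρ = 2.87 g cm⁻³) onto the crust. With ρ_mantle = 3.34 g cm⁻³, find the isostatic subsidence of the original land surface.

Subaerial loading: s = t ρ_load / ρ_m.
s = 4.26 km × 2.87/3.34 = 3.66 km.

3.66 km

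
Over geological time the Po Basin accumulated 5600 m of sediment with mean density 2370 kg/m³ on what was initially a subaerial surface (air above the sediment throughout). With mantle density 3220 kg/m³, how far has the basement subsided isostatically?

Subaerial load: s = t ρ_sed / ρ_m = 5600 m × 2370/3220 = 4120 m.

4120 m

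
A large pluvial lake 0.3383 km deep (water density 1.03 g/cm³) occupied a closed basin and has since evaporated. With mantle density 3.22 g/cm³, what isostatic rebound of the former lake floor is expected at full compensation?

0.108 km

u = d ρ_w/ρ_m = 0.3383 km × 1.03/3.22 = 0.108 km.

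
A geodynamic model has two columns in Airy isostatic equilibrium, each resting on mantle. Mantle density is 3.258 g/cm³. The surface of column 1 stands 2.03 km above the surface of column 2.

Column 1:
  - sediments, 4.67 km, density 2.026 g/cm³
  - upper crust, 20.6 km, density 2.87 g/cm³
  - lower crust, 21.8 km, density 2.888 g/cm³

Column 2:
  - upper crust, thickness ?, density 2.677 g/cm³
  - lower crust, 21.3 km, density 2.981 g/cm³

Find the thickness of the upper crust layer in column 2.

Take the compensation level at the base of the deeper column (depth z_c below the surface of column 1) and equate Σ ρ_i t_i down to z_c; mantle fills any gap and the z_c terms cancel.
Column 1: 4.67×2.026 + 20.6×2.87 + 21.8×2.888 + (z_c − 47.07)×3.258
Column 2: 2.03×0 + x×2.677 + 21.3×2.981 + (z_c − 2.03 − 21.3 − x)×3.258
The z_c×3.258 term appears on both sides and cancels. Collect the known terms of each column as K = Σ(ρt)_known − 3.258 × (depth of known layers): K_1 = 131.54182 − 3.258×47.07 = −21.81224; K_2 = 63.4953 − 3.258×(2.03 + 21.3) = −12.51384.
Balance: K_1 = K_2 − x×(3.258 − 2.677), so x = (K_2 − K_1)/(3.258 − 2.677) = 9.2984/0.581 = 16 km.

16 km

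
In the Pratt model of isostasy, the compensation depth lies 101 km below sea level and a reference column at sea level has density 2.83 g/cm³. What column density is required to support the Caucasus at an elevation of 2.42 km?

2.76 g/cm³

Pratt balance: ρ_ref D = ρ (D + h).
ρ = ρ_ref D/(D + h) = 2.83 × 101 km/(101 km + 2.42 km) = 2.76 g/cm³.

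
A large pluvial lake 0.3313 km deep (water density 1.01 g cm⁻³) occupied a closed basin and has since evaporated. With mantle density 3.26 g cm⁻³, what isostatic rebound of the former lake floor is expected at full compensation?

0.103 km

u = d ρ_w/ρ_m = 0.3313 km × 1.01/3.26 = 0.103 km.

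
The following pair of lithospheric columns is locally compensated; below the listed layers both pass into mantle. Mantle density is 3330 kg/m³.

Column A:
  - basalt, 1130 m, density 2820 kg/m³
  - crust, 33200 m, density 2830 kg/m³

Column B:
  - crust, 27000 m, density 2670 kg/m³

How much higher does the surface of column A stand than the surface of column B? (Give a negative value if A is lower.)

−193 m

For any compensation level in the mantle, the mantle terms cancel and isostasy reduces to e = (Σt_A − Σt_B) − (Σ(ρt)_A − Σ(ρt)_B) / ρ_m.
Σt_A = 34330 m; Σt_B = 27000 m; Σ(ρt)_A = 97142600; Σ(ρt)_B = 72090000 (in m·kg/m³).
e = (34330 − 27000) − (97142600 − 72090000) / 3330 = −193 m.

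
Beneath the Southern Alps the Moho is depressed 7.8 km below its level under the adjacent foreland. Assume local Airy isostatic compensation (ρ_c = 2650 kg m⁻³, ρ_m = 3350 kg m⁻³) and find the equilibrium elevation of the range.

2.06 km

By Archimedes' principle applied to the lithosphere: ρ_c h = (ρ_m − ρ_c) r.
h = r (ρ_m − ρ_c) / ρ_c = 7.8 km × (3350 − 2650) / 2650 = 2.06 km.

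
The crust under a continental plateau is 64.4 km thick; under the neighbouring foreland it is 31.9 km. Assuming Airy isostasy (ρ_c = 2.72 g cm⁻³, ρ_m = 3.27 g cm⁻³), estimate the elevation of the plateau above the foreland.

Excess crust Δ = 64.4 km − 31.9 km = 32.5 km, split between elevation h and root r with h + r = Δ.
Airy balance ρ_c h = (ρ_m − ρ_c) r gives r = h ρ_c/(ρ_m − ρ_c), so h (1 + ρ_c/(ρ_m − ρ_c)) = Δ, i.e. h = Δ (ρ_m − ρ_c)/ρ_m.
h = 32.5 km × 0.55/3.27 = 5.47 km.

5.47 km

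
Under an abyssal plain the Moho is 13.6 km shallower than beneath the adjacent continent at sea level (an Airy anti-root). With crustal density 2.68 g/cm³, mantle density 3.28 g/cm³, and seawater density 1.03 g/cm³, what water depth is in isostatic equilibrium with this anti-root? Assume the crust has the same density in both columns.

Replacing a thickness d of crust by seawater at the top must be balanced by replacing crust with mantle at the base: d (ρ_c − ρ_w) = a (ρ_m − ρ_c).
d = a (ρ_m − ρ_c)/(ρ_c − ρ_w) = 13.6 km × 0.6/1.65 = 4.95 km.

4.95 km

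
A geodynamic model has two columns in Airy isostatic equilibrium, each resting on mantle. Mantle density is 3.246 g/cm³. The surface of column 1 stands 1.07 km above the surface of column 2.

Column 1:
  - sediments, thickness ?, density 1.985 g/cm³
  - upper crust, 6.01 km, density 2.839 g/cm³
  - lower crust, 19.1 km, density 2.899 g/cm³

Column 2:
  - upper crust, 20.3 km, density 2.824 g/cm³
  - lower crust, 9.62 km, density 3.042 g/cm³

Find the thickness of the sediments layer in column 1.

Take the compensation level at the base of the deeper column (depth z_c below the surface of column 1) and equate Σ ρ_i t_i down to z_c; mantle fills any gap and the z_c terms cancel.
Column 1: x×1.985 + 6.01×2.839 + 19.1×2.899 + (z_c − 25.11 − x)×3.246
Column 2: 1.07×0 + 20.3×2.824 + 9.62×3.042 + (z_c − 1.07 − 29.92)×3.246
The z_c×3.246 term appears on both sides and cancels. Collect the known terms of each column as K = Σ(ρt)_known − 3.246 × (depth of known layers): K_1 = 72.43329 − 3.246×25.11 = −9.07377; K_2 = 86.59124 − 3.246×(1.07 + 29.92) = −14.0023.
Balance: K_1 − x×(3.246 − 1.985) = K_2, so x = (K_1 − K_2)/(3.246 − 1.985) = 4.92853/1.261 = 3.91 km.

3.91 km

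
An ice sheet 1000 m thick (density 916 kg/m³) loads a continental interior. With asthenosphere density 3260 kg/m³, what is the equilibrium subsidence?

281 m

In Airy isostatic equilibrium: the ice load ρ_ice t is balanced by mantle displaced below, ρ_m s.
s = t ρ_ice / ρ_m = 1000 m × 916/3260 = 281 m.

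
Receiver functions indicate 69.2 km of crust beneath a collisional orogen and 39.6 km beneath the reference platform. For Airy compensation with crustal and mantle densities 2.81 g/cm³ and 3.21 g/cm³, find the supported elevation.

3.69 km

Excess crust Δ = 69.2 km − 39.6 km = 29.6 km, split between elevation h and root r with h + r = Δ.
Airy balance ρ_c h = (ρ_m − ρ_c) r gives r = h ρ_c/(ρ_m − ρ_c), so h (1 + ρ_c/(ρ_m − ρ_c)) = Δ, i.e. h = Δ (ρ_m − ρ_c)/ρ_m.
h = 29.6 km × 0.4/3.21 = 3.69 km.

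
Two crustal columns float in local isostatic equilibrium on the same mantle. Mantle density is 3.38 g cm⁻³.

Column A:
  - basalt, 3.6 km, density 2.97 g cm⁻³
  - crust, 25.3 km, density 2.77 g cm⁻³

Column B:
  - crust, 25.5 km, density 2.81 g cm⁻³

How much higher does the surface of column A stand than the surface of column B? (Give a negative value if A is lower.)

0.702 km

For any compensation level in the mantle, the mantle terms cancel and isostasy reduces to e = (Σt_A − Σt_B) − (Σ(ρt)_A − Σ(ρt)_B) / ρ_m.
Σt_A = 28.9 km; Σt_B = 25.5 km; Σ(ρt)_A = 80.773; Σ(ρt)_B = 71.655 (in km·g cm⁻³).
e = (28.9 − 25.5) − (80.773 − 71.655) / 3.38 = 0.702 km.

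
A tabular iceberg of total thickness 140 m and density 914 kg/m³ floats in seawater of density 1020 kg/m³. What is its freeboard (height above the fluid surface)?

Floating equilibrium: submerged depth d = t ρ_obj/ρ_fluid = 140 m × 914/1020 = 125.5 m.
Freeboard = t − d = 140 m − 125.5 m = 14.5 m.

14.5 m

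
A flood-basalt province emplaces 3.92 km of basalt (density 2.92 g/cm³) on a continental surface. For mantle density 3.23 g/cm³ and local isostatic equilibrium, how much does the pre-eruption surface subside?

3.54 km

Subaerial loading: s = t ρ_load / ρ_m.
s = 3.92 km × 2.92/3.23 = 3.54 km.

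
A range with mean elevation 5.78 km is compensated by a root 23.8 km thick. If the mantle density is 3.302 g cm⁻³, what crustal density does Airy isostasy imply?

2.66 g cm⁻³

ρ_c h = (ρ_m − ρ_c) r → ρ_c (h + r) = ρ_m r → ρ_c = ρ_m r / (h + r).
ρ_c = 3.302 × 23.8 km / (5.78 km + 23.8 km) = 2.66 g cm⁻³.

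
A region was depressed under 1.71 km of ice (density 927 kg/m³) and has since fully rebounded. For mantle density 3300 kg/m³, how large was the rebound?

0.48 km

Removing the load lets mantle flow back in; uplift u satisfies ρ_ice t = ρ_m u.
u = t ρ_ice/ρ_m = 1.71 km × 927/3300 = 0.48 km.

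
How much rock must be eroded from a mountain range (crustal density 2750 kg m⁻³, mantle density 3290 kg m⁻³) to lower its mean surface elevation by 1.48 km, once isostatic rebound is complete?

Net drop Δ = e − u = e − e ρ_c/ρ_m = e (ρ_m − ρ_c)/ρ_m.
e = Δ ρ_m/(ρ_m − ρ_c) = 1.48 km × 3290/540 = 9.02 km.

9.02 km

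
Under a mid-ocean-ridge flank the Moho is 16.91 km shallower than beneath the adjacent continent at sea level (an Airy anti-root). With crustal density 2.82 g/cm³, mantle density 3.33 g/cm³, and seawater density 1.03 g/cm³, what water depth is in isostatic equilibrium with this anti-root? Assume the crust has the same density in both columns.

4.82 km

Replacing a thickness d of crust by seawater at the top must be balanced by replacing crust with mantle at the base: d (ρ_c − ρ_w) = a (ρ_m − ρ_c).
d = a (ρ_m − ρ_c)/(ρ_c − ρ_w) = 16.91 km × 0.51/1.79 = 4.82 km.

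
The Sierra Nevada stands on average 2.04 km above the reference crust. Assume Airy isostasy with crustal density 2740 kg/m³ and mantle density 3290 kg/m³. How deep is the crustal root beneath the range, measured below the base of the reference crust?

For local isostatic compensation: the weight of the topography is balanced by the buoyancy of the root, ρ_c h = (ρ_m − ρ_c) r.
r = h · ρ_c / (ρ_m − ρ_c) = 2.04 km × 2740 / (3290 − 2740) = 10.2 km.

10.2 km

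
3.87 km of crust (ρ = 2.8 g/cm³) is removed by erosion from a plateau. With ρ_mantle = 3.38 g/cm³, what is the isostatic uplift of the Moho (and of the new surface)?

3.21 km

Unloading: uplift u = e ρ_c/ρ_m = 3.87 km × 2.8/3.38 = 3.21 km.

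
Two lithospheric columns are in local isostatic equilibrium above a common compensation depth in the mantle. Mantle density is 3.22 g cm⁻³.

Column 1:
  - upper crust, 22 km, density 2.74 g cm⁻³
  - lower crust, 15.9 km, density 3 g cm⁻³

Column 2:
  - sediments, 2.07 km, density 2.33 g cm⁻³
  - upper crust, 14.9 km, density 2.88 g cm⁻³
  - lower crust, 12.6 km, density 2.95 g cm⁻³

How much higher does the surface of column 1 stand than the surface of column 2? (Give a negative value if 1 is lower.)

1.16 km

For any compensation level in the mantle, the mantle terms cancel and isostasy reduces to e = (Σt_1 − Σt_2) − (Σ(ρt)_1 − Σ(ρt)_2) / ρ_m.
Σt_1 = 37.9 km; Σt_2 = 29.57 km; Σ(ρt)_1 = 107.98; Σ(ρt)_2 = 84.9051 (in km·g cm⁻³).
e = (37.9 − 29.57) − (107.98 − 84.9051) / 3.22 = 1.16 km.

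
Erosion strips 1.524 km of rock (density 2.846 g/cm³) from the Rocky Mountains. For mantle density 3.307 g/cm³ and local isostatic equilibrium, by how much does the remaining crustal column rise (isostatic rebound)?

Unloading: uplift u = e ρ_c/ρ_m = 1.524 km × 2.846/3.307 = 1.31 km.

1.31 km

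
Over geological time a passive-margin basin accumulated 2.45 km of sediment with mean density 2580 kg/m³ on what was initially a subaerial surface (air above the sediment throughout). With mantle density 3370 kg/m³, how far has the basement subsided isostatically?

Subaerial load: s = t ρ_sed / ρ_m = 2.45 km × 2580/3370 = 1.88 km.

1.88 km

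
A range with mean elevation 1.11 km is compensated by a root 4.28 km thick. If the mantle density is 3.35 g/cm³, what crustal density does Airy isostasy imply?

ρ_c h = (ρ_m − ρ_c) r → ρ_c (h + r) = ρ_m r → ρ_c = ρ_m r / (h + r).
ρ_c = 3.35 × 4.28 km / (1.11 km + 4.28 km) = 2.66 g/cm³.

2.66 g/cm³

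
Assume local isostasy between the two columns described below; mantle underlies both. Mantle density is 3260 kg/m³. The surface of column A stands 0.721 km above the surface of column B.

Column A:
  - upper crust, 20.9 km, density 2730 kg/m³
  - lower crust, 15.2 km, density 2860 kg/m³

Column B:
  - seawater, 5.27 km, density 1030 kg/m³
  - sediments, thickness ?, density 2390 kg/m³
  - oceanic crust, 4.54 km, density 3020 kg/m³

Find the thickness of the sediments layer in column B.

2.26 km

Take the compensation level at the base of the deeper column (depth z_c below the surface of column A) and equate Σ ρ_i t_i down to z_c; mantle fills any gap and the z_c terms cancel.
Column A: 20.9×2730 + 15.2×2860 + (z_c − 36.1)×3260
Column B: 0.721×0 + 5.27×1030 + x×2390 + 4.54×3020 + (z_c − 0.721 − 9.81 − x)×3260
The z_c×3260 term appears on both sides and cancels. Collect the known terms of each column as K = Σ(ρt)_known − 3260 × (depth of known layers): K_A = 100529 − 3260×36.1 = −17157; K_B = 19138.9 − 3260×(0.721 + 9.81) = −15192.16.
Balance: K_A = K_B − x×(3260 − 2390), so x = (K_B − K_A)/(3260 − 2390) = 1964.84/870 = 2.26 km.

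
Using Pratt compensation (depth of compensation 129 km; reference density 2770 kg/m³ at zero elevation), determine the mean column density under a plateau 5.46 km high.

Pratt balance: ρ_ref D = ρ (D + h).
ρ = ρ_ref D/(D + h) = 2770 × 129 km/(129 km + 5.46 km) = 2660 kg/m³.

2660 kg/m³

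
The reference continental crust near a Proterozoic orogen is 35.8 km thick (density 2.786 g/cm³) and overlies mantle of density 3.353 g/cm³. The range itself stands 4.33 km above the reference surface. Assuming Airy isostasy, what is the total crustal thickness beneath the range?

Root depth r = h ρ_c / (ρ_m − ρ_c) = 4.33 km × 2.786 / 0.567 = 21.28 km.
Total thickness = T + h + r = 35.8 km + 4.33 km + 21.28 km = 61.4 km.

61.4 km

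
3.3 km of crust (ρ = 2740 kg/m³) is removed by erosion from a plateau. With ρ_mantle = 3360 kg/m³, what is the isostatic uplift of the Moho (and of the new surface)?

2.69 km

Unloading: uplift u = e ρ_c/ρ_m = 3.3 km × 2740/3360 = 2.69 km.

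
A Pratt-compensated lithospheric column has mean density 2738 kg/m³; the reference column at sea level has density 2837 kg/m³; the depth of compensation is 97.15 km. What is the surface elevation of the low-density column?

3.51 km

ρ_ref D = ρ (D + h) → h = D (ρ_ref − ρ)/ρ.
h = 97.15 km × (2837 − 2738)/2738 = 3.51 km.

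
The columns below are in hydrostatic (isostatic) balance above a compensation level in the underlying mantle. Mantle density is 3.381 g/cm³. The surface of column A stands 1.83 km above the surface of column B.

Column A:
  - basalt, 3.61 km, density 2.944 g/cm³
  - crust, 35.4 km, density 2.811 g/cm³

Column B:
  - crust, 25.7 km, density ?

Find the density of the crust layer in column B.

Take the compensation level at the base of the deeper column (depth z_c below the surface of column A) and equate Σ ρ_i t_i down to z_c; mantle fills any gap and the z_c terms cancel.
Column A: 3.61×2.944 + 35.4×2.811 + (z_c − 39.01)×3.381
Column B: 1.83×0 + 25.7×ρ + (z_c − 1.83 − 25.7)×3.381
The z_c×3.381 term appears on both sides and cancels. Collect the known terms of each column as K = Σ(ρt)_known − 3.381 × (depth of known layers): K_A = 110.13724 − 3.381×39.01 = −21.75557; K_B = 0 − 3.381×(1.83 + 25.7) = −93.07893.
Balance: K_A = K_B + 25.7×ρ, so ρ = (K_A − K_B)/25.7 = 71.3234/25.7 = 2.78 g/cm³.

2.78 g/cm³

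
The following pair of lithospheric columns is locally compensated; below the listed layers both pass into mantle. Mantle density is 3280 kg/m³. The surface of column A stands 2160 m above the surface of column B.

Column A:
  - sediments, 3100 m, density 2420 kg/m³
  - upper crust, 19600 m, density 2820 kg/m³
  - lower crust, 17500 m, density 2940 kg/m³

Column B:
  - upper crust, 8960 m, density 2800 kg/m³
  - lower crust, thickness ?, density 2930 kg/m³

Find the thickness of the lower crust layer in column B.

17800 m

Take the compensation level at the base of the deeper column (depth z_c below the surface of column A) and equate Σ ρ_i t_i down to z_c; mantle fills any gap and the z_c terms cancel.
Column A: 3100×2420 + 19600×2820 + 17500×2940 + (z_c − 40200)×3280
Column B: 2160×0 + 8960×2800 + x×2930 + (z_c − 2160 − 8960 − x)×3280
The z_c×3280 term appears on both sides and cancels. Collect the known terms of each column as K = Σ(ρt)_known − 3280 × (depth of known layers): K_A = 114224000 − 3280×40200 = −17632000; K_B = 25088000 − 3280×(2160 + 8960) = −11385600.
Balance: K_A = K_B − x×(3280 − 2930), so x = (K_B − K_A)/(3280 − 2930) = 6246400/350 = 17800 m.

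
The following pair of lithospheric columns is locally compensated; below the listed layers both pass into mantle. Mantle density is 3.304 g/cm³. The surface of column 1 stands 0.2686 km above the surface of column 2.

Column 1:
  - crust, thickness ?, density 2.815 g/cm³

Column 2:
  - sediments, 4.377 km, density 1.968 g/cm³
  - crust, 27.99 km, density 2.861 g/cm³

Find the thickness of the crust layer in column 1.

Take the compensation level at the base of the deeper column (depth z_c below the surface of column 1) and equate Σ ρ_i t_i down to z_c; mantle fills any gap and the z_c terms cancel.
Column 1: x×2.815 + (z_c − 0 − x)×3.304
Column 2: 0.2686×0 + 4.377×1.968 + 27.99×2.861 + (z_c − 0.2686 − 32.367)×3.304
The z_c×3.304 term appears on both sides and cancels. Collect the known terms of each column as K = Σ(ρt)_known − 3.304 × (depth of known layers): K_1 = 0 − 3.304×0 = 0; K_2 = 88.693326 − 3.304×(0.2686 + 32.367) = −19.1346964.
Balance: K_1 − x×(3.304 − 2.815) = K_2, so x = (K_1 − K_2)/(3.304 − 2.815) = 19.1347/0.489 = 39.1 km.

39.1 km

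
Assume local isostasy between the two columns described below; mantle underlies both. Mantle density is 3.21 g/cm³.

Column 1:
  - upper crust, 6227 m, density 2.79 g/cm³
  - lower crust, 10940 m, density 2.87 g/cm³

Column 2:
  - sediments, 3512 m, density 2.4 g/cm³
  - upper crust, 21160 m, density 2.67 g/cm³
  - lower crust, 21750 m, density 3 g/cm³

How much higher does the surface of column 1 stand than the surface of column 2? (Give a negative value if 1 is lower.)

−3900 m

For any compensation level in the mantle, the mantle terms cancel and isostasy reduces to e = (Σt_1 − Σt_2) − (Σ(ρt)_1 − Σ(ρt)_2) / ρ_m.
Σt_1 = 17167 m; Σt_2 = 46422 m; Σ(ρt)_1 = 48771.13; Σ(ρt)_2 = 130176 (in m·g/cm³).
e = (17167 − 46422) − (48771.13 − 130176) / 3.21 = −3900 m.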